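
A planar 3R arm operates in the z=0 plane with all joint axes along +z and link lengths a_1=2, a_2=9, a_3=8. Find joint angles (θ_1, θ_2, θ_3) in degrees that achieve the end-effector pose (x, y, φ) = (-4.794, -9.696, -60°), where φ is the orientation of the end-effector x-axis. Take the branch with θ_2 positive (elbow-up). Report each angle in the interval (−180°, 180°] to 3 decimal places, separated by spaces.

119.992 90.008 90.000

wrist centre = target − a_3·(cos φ, sin φ) = (-8.7940, -2.7678)
cos θ_2 = (84.9951−2²−9²)/(2·2·9) = -0.0001; θ_2 = 90.0077° (elbow-up)
β = atan2(-2.7678,-8.7940) = -162.5293°; ψ = atan2(9.0000,1.9988) = 77.4786°
θ_1 = β − ψ = -240.0079°
θ_3 = φ − θ_1 − θ_2 = 90.0001° (wrapped to (-180°,180°])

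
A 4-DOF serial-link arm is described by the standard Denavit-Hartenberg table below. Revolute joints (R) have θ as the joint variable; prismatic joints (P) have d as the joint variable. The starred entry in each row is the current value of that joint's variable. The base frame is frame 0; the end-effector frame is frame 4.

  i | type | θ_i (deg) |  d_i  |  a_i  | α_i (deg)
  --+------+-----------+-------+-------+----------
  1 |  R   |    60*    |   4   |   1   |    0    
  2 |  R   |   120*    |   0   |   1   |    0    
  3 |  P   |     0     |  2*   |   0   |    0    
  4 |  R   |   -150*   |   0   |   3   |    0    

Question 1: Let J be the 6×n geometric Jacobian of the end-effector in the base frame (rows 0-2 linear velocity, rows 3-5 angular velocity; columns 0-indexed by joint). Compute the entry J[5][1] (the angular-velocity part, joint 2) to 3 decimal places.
1.000

axis z_1 = (0.0000,0.0000,1.0000); lever o_n−o_1 = (1.5981,1.5000,2.0000)
cross product → J_v[:, 1] = (-1.5000,1.5981,0.0000)
J_ω[:, 1] = z_1
entry J[5][1] = 1.0000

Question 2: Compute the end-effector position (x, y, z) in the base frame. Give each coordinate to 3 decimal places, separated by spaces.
after link 1: o_1 = (0.5000, 0.8660, 4.0000)
after link 2: o_2 = (-0.5000, 0.8660, 4.0000)
after link 3: o_3 = (-0.5000, 0.8660, 6.0000)
after link 4: o_4 = (2.0981, 2.3660, 6.0000)

2.098 2.366 6.000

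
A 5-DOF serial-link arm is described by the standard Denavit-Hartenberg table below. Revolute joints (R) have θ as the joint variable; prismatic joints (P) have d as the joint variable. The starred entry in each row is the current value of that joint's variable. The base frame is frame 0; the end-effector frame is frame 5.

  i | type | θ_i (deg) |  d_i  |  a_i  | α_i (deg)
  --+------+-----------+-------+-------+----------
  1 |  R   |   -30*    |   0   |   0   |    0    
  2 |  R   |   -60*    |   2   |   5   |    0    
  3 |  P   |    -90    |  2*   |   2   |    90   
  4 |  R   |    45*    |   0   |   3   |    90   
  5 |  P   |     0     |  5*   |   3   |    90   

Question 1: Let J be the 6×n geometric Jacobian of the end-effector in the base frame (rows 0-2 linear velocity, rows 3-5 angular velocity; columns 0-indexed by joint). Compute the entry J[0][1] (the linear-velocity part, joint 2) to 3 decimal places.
axis z_1 = (0.0000,0.0000,1.0000); lever o_n−o_1 = (-9.7782,-5.0000,4.7071)
cross product → J_v[:, 1] = (5.0000,-9.7782,0.0000)
J_ω[:, 1] = z_1
entry J[0][1] = 5.0000

5.000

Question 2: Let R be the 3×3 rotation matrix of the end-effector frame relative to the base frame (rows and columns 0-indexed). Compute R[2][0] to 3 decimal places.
End-effector x-axis (col 0 of R) = (-0.7071,-0.0000,0.7071)
R[2][0] = 0.7071

0.707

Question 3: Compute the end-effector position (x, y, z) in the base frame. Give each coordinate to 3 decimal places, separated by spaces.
-9.778 -5.000 4.707

after link 1: o_1 = (0.0000, 0.0000, 0.0000)
after link 2: o_2 = (0.0000, -5.0000, 2.0000)
after link 3: o_3 = (-2.0000, -5.0000, 4.0000)
after link 4: o_4 = (-4.1213, -5.0000, 6.1213)
after link 5: o_5 = (-9.7782, -5.0000, 4.7071)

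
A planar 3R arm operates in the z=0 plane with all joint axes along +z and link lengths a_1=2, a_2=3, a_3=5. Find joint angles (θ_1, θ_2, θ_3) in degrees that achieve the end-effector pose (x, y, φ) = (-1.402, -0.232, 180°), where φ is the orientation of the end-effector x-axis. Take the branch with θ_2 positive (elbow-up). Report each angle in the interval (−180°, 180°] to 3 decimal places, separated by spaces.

-60.001 90.003 149.998

wrist centre = target − a_3·(cos φ, sin φ) = (3.5980, -0.2320)
cos θ_2 = (12.9994−2²−3²)/(2·2·3) = -0.0000; θ_2 = 90.0027° (elbow-up)
β = atan2(-0.2320,3.5980) = -3.6893°; ψ = atan2(3.0000,1.9999) = 56.3118°
θ_1 = β − ψ = -60.0012°
θ_3 = φ − θ_1 − θ_2 = 149.9984° (wrapped to (-180°,180°])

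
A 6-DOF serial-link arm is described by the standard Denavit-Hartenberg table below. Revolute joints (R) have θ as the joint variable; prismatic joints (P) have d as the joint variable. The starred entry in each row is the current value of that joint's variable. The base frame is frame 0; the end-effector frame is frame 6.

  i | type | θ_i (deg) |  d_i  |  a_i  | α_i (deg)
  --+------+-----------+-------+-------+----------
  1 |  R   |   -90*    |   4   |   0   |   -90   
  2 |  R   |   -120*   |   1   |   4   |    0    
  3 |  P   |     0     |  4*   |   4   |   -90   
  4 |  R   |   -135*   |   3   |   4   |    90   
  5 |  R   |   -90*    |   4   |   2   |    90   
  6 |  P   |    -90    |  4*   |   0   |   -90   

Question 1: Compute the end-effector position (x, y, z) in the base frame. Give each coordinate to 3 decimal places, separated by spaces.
2.172 1.720 8.979

after link 1: o_1 = (0.0000, 0.0000, 4.0000)
after link 2: o_2 = (1.0000, 2.0000, 7.4641)
after link 3: o_3 = (5.0000, 4.0000, 10.9282)
after link 4: o_4 = (7.8284, -0.0123, 9.9787)
after link 5: o_5 = (5.0000, 0.3055, 6.5292)
after link 6: o_6 = (2.1716, 1.7198, 8.9787)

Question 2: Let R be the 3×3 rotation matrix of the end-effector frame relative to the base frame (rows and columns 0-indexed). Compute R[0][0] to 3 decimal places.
0.707

End-effector x-axis (col 0 of R) = (0.7071,0.3536,0.6124)
R[0][0] = 0.7071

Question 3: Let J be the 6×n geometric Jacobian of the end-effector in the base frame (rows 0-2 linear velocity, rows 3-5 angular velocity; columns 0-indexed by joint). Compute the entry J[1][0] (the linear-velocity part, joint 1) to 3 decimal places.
axis z_0 = ẑ; lever o_n−o_0 = (2.1716,1.7198,8.9787)
cross product → J_v[:, 0] = (-1.7198,2.1716,0.0000)
J_ω[:, 0] = z_0
entry J[1][0] = 2.1716

2.172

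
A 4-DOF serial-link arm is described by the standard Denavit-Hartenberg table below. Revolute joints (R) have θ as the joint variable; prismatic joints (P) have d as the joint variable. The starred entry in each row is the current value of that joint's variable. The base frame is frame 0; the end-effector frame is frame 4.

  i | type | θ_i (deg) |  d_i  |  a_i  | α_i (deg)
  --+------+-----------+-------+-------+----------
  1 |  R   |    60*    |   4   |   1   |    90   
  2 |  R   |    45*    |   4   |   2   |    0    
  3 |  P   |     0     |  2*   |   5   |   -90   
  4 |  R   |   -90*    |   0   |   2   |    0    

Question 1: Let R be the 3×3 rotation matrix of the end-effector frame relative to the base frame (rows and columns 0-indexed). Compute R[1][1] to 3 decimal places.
0.612

End-effector y-axis (col 1 of R) = (0.3536,0.6124,0.7071)
R[1][1] = 0.6124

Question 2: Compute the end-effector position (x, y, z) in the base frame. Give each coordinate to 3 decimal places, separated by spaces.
9.903 1.153 8.950

after link 1: o_1 = (0.5000, 0.8660, 4.0000)
after link 2: o_2 = (4.6712, 0.0908, 5.4142)
after link 3: o_3 = (8.1710, 2.1526, 8.9497)
after link 4: o_4 = (9.9031, 1.1526, 8.9497)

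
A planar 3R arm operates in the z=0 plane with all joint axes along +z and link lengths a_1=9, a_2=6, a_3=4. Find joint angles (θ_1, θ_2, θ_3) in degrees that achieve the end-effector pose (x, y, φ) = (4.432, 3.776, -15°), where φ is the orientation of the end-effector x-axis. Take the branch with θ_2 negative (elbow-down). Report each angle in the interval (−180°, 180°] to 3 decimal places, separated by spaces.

wrist centre = target − a_3·(cos φ, sin φ) = (0.5683, 4.8113)
cos θ_2 = (23.4713−9²−6²)/(2·9·6) = -0.8660; θ_2 = -149.9978° (elbow-down)
β = atan2(4.8113,0.5683) = 83.2636°; ψ = atan2(-3.0002,3.8040) = -38.2630°
θ_1 = β − ψ = 121.5265°
θ_3 = φ − θ_1 − θ_2 = 13.4712° (wrapped to (-180°,180°])

121.527 -149.998 13.471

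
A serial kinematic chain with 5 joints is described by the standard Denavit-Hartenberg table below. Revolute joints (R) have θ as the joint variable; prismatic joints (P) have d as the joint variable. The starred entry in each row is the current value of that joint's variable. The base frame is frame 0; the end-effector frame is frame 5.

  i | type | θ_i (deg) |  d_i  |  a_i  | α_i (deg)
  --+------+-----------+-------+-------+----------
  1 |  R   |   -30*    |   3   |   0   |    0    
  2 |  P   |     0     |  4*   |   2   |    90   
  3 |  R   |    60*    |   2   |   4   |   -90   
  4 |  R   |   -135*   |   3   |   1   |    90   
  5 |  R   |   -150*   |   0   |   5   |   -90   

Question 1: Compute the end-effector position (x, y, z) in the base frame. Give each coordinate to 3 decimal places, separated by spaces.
after link 1: o_1 = (0.0000, 0.0000, 3.0000)
after link 2: o_2 = (1.7321, -1.0000, 7.0000)
after link 3: o_3 = (2.4641, -3.7321, 10.4641)
after link 4: o_4 = (-0.4456, -2.8686, 11.3517)
after link 5: o_5 = (4.2861, -2.0650, 12.7534)

4.286 -2.065 12.753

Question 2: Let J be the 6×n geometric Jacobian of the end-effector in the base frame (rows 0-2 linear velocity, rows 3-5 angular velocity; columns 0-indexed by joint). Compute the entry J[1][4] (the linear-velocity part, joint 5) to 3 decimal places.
axis z_4 = (0.0474,0.7891,-0.6124); lever o_n−o_4 = (4.7318,0.8037,1.4017)
cross product → J_v[:, 4] = (1.5982,-2.9640,-3.6960)
J_ω[:, 4] = z_4
entry J[1][4] = -2.9640

-2.964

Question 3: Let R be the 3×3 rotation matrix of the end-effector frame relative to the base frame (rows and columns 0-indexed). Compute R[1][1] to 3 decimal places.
End-effector y-axis (col 1 of R) = (-0.0474,-0.7891,0.6124)
R[1][1] = -0.7891

-0.789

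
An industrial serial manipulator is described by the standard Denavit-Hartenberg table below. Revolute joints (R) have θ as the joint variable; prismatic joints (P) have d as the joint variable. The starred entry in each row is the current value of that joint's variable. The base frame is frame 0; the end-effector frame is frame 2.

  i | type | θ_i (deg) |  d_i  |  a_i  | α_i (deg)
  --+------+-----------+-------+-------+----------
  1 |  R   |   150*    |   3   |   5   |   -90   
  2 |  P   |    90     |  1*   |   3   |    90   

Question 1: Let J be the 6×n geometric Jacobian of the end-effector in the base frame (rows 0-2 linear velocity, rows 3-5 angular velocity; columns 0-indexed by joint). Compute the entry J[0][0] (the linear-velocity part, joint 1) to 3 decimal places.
axis z_0 = ẑ; lever o_n−o_0 = (-4.8301,1.6340,0.0000)
cross product → J_v[:, 0] = (-1.6340,-4.8301,0.0000)
J_ω[:, 0] = z_0
entry J[0][0] = -1.6340

-1.634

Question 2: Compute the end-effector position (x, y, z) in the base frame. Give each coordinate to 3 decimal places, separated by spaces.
-4.830 1.634 0.000

after link 1: o_1 = (-4.3301, 2.5000, 3.0000)
after link 2: o_2 = (-4.8301, 1.6340, 0.0000)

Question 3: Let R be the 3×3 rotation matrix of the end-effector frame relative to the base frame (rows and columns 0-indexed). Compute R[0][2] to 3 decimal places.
-0.866

End-effector z-axis (col 2 of R) = (-0.8660,0.5000,0.0000)
R[0][2] = -0.8660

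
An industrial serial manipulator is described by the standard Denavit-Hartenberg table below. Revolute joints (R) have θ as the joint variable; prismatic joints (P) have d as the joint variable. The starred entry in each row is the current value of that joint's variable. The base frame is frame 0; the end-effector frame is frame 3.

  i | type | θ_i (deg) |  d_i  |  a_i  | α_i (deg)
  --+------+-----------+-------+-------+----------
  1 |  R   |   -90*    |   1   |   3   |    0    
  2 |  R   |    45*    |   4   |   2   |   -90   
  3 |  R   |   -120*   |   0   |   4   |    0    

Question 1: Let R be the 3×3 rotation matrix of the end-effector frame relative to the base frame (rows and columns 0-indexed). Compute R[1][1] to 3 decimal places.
-0.612

End-effector y-axis (col 1 of R) = (0.6124,-0.6124,0.5000)
R[1][1] = -0.6124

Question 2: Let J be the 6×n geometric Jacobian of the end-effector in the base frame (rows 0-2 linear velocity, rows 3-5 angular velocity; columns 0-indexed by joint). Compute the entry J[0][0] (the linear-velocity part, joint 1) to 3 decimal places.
axis z_0 = ẑ; lever o_n−o_0 = (0.0000,-3.0000,8.4641)
cross product → J_v[:, 0] = (3.0000,0.0000,-0.0000)
J_ω[:, 0] = z_0
entry J[0][0] = 3.0000

3.000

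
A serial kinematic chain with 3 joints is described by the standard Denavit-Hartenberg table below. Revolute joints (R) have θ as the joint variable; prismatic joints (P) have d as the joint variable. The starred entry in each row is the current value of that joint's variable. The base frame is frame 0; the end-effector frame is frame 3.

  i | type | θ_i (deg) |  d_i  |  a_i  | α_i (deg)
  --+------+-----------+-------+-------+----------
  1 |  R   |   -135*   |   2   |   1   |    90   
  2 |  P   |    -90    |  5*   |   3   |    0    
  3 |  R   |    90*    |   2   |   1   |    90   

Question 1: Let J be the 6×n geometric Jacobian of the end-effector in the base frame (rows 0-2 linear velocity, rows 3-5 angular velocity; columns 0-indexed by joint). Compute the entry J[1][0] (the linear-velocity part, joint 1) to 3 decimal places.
-6.364

axis z_0 = ẑ; lever o_n−o_0 = (-6.3640,3.5355,-1.0000)
cross product → J_v[:, 0] = (-3.5355,-6.3640,0.0000)
J_ω[:, 0] = z_0
entry J[1][0] = -6.3640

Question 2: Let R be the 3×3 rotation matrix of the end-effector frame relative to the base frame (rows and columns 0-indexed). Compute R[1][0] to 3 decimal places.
End-effector x-axis (col 0 of R) = (-0.7071,-0.7071,0.0000)
R[1][0] = -0.7071

-0.707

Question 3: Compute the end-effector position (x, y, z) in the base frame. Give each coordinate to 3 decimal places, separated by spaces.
after link 1: o_1 = (-0.7071, -0.7071, 2.0000)
after link 2: o_2 = (-4.2426, 2.8284, -1.0000)
after link 3: o_3 = (-6.3640, 3.5355, -1.0000)

-6.364 3.536 -1.000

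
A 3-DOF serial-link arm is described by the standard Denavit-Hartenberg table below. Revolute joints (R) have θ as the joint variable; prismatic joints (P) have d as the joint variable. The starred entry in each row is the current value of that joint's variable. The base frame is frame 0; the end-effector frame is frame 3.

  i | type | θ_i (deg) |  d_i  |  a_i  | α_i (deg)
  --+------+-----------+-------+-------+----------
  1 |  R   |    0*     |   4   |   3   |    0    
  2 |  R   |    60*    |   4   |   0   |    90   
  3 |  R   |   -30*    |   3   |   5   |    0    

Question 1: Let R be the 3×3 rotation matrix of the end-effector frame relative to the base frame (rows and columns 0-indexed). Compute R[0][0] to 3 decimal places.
0.433

End-effector x-axis (col 0 of R) = (0.4330,0.7500,-0.5000)
R[0][0] = 0.4330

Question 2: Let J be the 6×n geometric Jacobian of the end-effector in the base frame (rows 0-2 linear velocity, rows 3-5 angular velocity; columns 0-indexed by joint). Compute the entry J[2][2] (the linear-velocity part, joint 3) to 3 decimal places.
4.330

axis z_2 = (0.8660,-0.5000,0.0000); lever o_n−o_2 = (4.7631,2.2500,-2.5000)
cross product → J_v[:, 2] = (1.2500,2.1651,4.3301)
J_ω[:, 2] = z_2
entry J[2][2] = 4.3301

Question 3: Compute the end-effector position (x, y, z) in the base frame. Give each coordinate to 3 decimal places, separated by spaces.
after link 1: o_1 = (3.0000, 0.0000, 4.0000)
after link 2: o_2 = (3.0000, 0.0000, 8.0000)
after link 3: o_3 = (7.7631, 2.2500, 5.5000)

7.763 2.250 5.500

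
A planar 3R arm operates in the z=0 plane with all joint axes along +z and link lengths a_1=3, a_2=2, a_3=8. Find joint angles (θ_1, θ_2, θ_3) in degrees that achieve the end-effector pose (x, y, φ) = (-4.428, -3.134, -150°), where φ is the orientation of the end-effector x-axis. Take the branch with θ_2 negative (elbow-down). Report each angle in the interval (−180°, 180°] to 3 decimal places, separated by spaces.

wrist centre = target − a_3·(cos φ, sin φ) = (2.5002, 0.8660)
cos θ_2 = (7.0010−3²−2²)/(2·3·2) = -0.4999; θ_2 = -119.9946° (elbow-down)
β = atan2(0.8660,2.5002) = 19.1046°; ψ = atan2(-1.7321,2.0002) = -40.8926°
θ_1 = β − ψ = 59.9973°
θ_3 = φ − θ_1 − θ_2 = -90.0026° (wrapped to (-180°,180°])

59.997 -119.995 -90.003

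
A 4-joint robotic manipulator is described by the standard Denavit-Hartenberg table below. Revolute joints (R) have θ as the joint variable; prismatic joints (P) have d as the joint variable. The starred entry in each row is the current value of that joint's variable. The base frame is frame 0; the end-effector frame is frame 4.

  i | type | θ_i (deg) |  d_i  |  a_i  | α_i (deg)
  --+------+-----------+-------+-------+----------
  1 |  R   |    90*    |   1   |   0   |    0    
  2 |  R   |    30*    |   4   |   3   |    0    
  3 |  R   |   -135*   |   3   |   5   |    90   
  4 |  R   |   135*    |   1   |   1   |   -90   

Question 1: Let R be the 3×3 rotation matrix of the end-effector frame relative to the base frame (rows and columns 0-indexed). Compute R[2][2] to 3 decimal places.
-0.707

End-effector z-axis (col 2 of R) = (-0.6830,0.1830,-0.7071)
R[2][2] = -0.7071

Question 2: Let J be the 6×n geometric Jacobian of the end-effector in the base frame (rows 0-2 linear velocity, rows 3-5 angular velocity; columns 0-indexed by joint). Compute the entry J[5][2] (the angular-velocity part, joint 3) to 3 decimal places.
1.000

axis z_2 = (0.0000,0.0000,1.0000); lever o_n−o_2 = (3.8878,-2.0770,3.7071)
cross product → J_v[:, 2] = (2.0770,3.8878,-0.0000)
J_ω[:, 2] = z_2
entry J[5][2] = 1.0000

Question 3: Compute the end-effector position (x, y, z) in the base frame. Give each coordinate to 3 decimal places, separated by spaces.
after link 1: o_1 = (0.0000, 0.0000, 1.0000)
after link 2: o_2 = (-1.5000, 2.5981, 5.0000)
after link 3: o_3 = (3.3296, 1.3040, 8.0000)
after link 4: o_4 = (2.3878, 0.5211, 8.7071)

2.388 0.521 8.707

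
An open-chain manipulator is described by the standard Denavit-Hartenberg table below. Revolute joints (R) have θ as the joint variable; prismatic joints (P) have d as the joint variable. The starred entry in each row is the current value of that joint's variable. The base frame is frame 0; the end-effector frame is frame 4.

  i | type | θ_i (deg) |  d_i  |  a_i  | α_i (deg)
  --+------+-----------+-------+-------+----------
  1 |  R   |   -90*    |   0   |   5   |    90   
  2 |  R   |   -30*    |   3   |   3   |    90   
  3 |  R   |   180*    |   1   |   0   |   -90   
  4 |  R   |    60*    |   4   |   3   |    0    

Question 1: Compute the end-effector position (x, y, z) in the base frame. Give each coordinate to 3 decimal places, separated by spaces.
after link 1: o_1 = (0.0000, -5.0000, 0.0000)
after link 2: o_2 = (-3.0000, -7.5981, -1.5000)
after link 3: o_3 = (-3.0000, -7.0981, -2.3660)
after link 4: o_4 = (1.0000, -7.0981, 0.6340)

1.000 -7.098 0.634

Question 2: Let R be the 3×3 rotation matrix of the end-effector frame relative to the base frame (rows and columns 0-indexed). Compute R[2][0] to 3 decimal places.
1.000

End-effector x-axis (col 0 of R) = (0.0000,0.0000,1.0000)
R[2][0] = 1.0000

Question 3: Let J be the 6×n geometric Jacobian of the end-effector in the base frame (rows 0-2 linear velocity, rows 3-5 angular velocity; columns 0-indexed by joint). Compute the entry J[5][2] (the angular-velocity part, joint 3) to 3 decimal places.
axis z_2 = (-0.0000,0.5000,-0.8660); lever o_n−o_2 = (4.0000,0.5000,2.1340)
cross product → J_v[:, 2] = (1.5000,-3.4641,-2.0000)
J_ω[:, 2] = z_2
entry J[5][2] = -0.8660

-0.866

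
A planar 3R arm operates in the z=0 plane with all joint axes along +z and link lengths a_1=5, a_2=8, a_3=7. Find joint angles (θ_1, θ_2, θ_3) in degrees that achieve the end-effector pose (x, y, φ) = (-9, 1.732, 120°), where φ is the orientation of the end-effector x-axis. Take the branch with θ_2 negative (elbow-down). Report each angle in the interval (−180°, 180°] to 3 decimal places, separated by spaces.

wrist centre = target − a_3·(cos φ, sin φ) = (-5.5000, -4.3302)
cos θ_2 = (49.0004−5²−8²)/(2·5·8) = -0.5000; θ_2 = -119.9996° (elbow-down)
β = atan2(-4.3302,-5.5000) = -141.7865°; ψ = atan2(-6.9282,1.0000) = -81.7865°
θ_1 = β − ψ = -60.0000°
θ_3 = φ − θ_1 − θ_2 = -60.0004° (wrapped to (-180°,180°])

-60.000 -120.000 -60.000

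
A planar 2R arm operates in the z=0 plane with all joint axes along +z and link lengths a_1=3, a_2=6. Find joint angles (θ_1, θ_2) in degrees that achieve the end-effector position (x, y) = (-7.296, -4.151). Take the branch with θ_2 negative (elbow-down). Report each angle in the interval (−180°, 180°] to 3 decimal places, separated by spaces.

cos θ_2 = (70.4624−3²−6²)/(2·3·6) = 0.7073; θ_2 = -44.9852° (elbow-down)
β = atan2(-4.1510,-7.2960) = -150.3626°; ψ = atan2(-4.2415,7.2437) = -30.3510°
θ_1 = β − ψ = -120.0117°

-120.012 -44.985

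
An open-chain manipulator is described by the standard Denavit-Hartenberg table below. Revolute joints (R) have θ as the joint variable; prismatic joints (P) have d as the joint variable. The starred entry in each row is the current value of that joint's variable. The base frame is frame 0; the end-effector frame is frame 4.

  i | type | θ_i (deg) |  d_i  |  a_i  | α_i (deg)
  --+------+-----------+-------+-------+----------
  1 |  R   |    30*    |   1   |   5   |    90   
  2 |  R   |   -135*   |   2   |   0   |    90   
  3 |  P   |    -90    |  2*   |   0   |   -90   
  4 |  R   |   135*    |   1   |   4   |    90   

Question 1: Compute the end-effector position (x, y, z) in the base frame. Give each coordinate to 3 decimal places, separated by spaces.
after link 1: o_1 = (4.3301, 2.5000, 1.0000)
after link 2: o_2 = (5.3301, 0.7679, 1.0000)
after link 3: o_3 = (4.1054, 0.0608, 2.4142)
after link 4: o_4 = (6.6393, -1.7422, -0.2929)

6.639 -1.742 -0.293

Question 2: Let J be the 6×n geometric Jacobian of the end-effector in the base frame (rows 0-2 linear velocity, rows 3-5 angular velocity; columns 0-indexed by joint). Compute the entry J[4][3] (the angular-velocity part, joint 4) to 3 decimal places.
axis z_3 = (-0.6124,-0.3536,-0.7071); lever o_n−o_3 = (2.5339,-1.8030,-2.7071)
cross product → J_v[:, 3] = (-0.3178,-3.4495,2.0000)
J_ω[:, 3] = z_3
entry J[4][3] = -0.3536

-0.354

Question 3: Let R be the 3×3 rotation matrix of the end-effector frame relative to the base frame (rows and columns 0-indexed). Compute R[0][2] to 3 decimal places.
0.079

End-effector z-axis (col 2 of R) = (0.0795,0.8624,-0.5000)
R[0][2] = 0.0795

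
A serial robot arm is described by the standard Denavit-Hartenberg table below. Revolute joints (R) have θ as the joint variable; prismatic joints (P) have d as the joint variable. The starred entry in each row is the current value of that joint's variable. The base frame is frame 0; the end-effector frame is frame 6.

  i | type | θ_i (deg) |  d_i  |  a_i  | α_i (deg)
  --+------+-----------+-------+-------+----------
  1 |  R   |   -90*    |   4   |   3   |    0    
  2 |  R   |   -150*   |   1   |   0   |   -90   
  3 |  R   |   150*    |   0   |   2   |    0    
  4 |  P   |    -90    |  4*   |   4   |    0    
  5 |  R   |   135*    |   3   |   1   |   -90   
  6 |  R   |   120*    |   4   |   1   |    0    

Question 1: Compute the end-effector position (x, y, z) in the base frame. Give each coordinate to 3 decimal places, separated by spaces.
-5.722 -5.357 4.529

after link 1: o_1 = (0.0000, -3.0000, 4.0000)
after link 2: o_2 = (0.0000, -3.0000, 5.0000)
after link 3: o_3 = (0.8660, -4.5000, 4.0000)
after link 4: o_4 = (-3.5981, -4.7679, 0.5359)
after link 5: o_5 = (-5.7132, -7.1045, 0.7947)
after link 6: o_6 = (-5.7223, -5.3566, 4.5290)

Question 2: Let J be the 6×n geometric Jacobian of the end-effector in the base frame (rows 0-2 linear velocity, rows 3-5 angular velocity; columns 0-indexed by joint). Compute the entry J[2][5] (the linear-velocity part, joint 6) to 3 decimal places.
axis z_5 = (-0.1294,0.2241,0.9659); lever o_n−o_5 = (-0.0091,1.7478,3.7343)
cross product → J_v[:, 5] = (-0.8513,0.4744,-0.2241)
J_ω[:, 5] = z_5
entry J[2][5] = -0.2241

-0.224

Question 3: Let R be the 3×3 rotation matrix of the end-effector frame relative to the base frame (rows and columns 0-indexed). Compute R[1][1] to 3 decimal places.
End-effector y-axis (col 1 of R) = (-0.8513,0.4744,-0.2241)
R[1][1] = 0.4744

0.474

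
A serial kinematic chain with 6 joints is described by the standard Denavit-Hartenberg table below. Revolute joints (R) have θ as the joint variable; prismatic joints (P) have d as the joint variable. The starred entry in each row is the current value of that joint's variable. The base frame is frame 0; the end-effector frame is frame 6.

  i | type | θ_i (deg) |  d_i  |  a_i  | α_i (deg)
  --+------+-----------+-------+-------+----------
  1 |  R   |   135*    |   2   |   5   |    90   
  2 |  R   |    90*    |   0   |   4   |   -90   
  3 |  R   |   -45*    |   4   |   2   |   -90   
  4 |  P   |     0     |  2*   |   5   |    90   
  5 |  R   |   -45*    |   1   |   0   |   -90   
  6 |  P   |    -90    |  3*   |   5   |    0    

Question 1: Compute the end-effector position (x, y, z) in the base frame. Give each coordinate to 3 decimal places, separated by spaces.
6.036 -1.036 15.364

after link 1: o_1 = (-3.5355, 3.5355, 2.0000)
after link 2: o_2 = (-3.5355, 3.5355, 6.0000)
after link 3: o_3 = (0.2929, 1.7071, 7.4142)
after link 4: o_4 = (1.7929, 3.2071, 12.3640)
after link 5: o_5 = (2.5000, 2.5000, 12.3640)
after link 6: o_6 = (6.0355, -1.0355, 15.3640)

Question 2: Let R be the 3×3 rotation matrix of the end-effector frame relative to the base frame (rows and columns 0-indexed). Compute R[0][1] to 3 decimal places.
End-effector y-axis (col 1 of R) = (0.7071,0.7071,0.0000)
R[0][1] = 0.7071

0.707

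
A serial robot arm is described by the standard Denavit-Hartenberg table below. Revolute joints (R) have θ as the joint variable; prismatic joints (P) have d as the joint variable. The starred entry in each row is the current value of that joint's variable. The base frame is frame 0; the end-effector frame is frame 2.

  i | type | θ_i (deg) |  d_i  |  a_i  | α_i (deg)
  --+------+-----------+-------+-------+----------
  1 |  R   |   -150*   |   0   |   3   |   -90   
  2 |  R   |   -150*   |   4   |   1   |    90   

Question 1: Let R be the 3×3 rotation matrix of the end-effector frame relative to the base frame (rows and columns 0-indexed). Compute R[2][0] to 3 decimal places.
0.500

End-effector x-axis (col 0 of R) = (0.7500,0.4330,0.5000)
R[2][0] = 0.5000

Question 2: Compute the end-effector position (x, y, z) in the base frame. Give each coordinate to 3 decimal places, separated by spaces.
after link 1: o_1 = (-2.5981, -1.5000, 0.0000)
after link 2: o_2 = (0.1519, -4.5311, 0.5000)

0.152 -4.531 0.500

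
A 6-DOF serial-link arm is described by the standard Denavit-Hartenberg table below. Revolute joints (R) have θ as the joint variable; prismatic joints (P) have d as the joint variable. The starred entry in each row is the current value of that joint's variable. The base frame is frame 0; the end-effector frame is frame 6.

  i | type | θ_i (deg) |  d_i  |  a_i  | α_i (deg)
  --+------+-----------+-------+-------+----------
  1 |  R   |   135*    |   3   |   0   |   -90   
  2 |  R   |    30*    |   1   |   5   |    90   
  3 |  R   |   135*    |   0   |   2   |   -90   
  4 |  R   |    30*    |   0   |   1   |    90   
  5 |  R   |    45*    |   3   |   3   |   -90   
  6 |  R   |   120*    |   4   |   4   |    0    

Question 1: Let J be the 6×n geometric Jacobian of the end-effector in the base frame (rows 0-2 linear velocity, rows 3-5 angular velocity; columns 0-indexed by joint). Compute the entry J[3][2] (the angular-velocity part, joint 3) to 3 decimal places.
axis z_2 = (-0.3536,0.3536,0.8660); lever o_n−o_2 = (3.1892,-0.4505,1.6692)
cross product → J_v[:, 2] = (0.9803,3.3521,-0.9683)
J_ω[:, 2] = z_2
entry J[3][2] = -0.3536

-0.354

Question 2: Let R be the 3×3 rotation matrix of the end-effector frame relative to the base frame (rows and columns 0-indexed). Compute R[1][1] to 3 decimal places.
0.482

End-effector y-axis (col 1 of R) = (-0.8139,0.4819,0.3245)
R[1][1] = 0.4819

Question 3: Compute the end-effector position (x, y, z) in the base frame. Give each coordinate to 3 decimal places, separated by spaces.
after link 1: o_1 = (0.0000, 0.0000, 3.0000)
after link 2: o_2 = (-3.7690, 2.3548, 0.5000)
after link 3: o_3 = (-3.9029, 0.4887, 1.2071)
after link 4: o_4 = (-3.7842, -0.4961, 1.0803)
after link 5: o_5 = (-2.5721, -2.9240, 4.3416)
after link 6: o_6 = (-0.5798, 1.9042, 2.1692)

-0.580 1.904 2.169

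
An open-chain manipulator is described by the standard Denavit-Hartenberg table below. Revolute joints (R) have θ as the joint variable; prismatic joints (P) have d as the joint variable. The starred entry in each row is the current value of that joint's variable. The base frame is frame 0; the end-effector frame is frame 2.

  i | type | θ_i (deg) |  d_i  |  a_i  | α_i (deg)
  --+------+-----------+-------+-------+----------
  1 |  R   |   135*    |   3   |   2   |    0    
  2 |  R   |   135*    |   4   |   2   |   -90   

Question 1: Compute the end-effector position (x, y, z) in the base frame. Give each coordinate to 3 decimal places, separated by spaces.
-1.414 -0.586 7.000

after link 1: o_1 = (-1.4142, 1.4142, 3.0000)
after link 2: o_2 = (-1.4142, -0.5858, 7.0000)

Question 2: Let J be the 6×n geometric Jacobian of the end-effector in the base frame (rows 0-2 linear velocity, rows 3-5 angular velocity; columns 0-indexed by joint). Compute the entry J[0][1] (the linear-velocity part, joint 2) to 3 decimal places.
2.000

axis z_1 = (0.0000,0.0000,1.0000); lever o_n−o_1 = (-0.0000,-2.0000,4.0000)
cross product → J_v[:, 1] = (2.0000,-0.0000,0.0000)
J_ω[:, 1] = z_1
entry J[0][1] = 2.0000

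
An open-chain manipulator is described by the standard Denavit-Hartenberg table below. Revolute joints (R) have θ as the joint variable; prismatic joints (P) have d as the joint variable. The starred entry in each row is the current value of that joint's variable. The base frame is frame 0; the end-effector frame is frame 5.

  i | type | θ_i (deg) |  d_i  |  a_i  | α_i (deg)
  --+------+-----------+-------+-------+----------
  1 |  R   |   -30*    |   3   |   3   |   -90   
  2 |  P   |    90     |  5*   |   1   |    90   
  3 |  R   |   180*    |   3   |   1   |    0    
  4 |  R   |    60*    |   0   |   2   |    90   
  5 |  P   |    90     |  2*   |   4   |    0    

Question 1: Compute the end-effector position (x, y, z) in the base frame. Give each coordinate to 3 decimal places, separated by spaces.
10.794 -1.304 5.732

after link 1: o_1 = (2.5981, -1.5000, 3.0000)
after link 2: o_2 = (5.0981, 2.8301, 2.0000)
after link 3: o_3 = (7.6962, 1.3301, 3.0000)
after link 4: o_4 = (6.8301, -0.1699, 4.0000)
after link 5: o_5 = (10.7942, -1.3038, 5.7321)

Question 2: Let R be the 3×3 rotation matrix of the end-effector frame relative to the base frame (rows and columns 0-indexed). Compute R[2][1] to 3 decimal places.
-0.500

End-effector y-axis (col 1 of R) = (0.4330,0.7500,-0.5000)
R[2][1] = -0.5000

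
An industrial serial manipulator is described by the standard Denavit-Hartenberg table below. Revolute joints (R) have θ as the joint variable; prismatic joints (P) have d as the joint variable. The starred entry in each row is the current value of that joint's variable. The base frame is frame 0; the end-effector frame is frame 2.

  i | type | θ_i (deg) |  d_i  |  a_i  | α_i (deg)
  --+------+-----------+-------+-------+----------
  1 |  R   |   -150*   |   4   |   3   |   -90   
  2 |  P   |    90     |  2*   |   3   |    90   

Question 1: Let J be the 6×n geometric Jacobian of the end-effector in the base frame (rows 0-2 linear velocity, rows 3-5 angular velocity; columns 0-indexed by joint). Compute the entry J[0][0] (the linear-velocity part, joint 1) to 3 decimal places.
3.232

axis z_0 = ẑ; lever o_n−o_0 = (-1.5981,-3.2321,1.0000)
cross product → J_v[:, 0] = (3.2321,-1.5981,0.0000)
J_ω[:, 0] = z_0
entry J[0][0] = 3.2321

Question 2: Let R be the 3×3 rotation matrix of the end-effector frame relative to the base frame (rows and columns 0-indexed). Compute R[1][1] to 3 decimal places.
End-effector y-axis (col 1 of R) = (0.5000,-0.8660,0.0000)
R[1][1] = -0.8660

-0.866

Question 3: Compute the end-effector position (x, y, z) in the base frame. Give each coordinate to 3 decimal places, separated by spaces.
-1.598 -3.232 1.000

after link 1: o_1 = (-2.5981, -1.5000, 4.0000)
after link 2: o_2 = (-1.5981, -3.2321, 1.0000)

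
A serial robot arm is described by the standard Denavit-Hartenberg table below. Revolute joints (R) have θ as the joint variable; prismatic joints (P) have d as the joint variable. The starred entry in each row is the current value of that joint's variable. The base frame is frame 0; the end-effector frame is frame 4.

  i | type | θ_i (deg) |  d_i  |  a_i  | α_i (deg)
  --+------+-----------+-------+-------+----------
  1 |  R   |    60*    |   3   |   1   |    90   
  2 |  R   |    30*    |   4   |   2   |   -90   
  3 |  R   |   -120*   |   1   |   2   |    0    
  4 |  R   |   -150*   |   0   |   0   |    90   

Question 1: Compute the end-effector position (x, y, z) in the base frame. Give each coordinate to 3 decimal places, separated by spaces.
after link 1: o_1 = (0.5000, 0.8660, 3.0000)
after link 2: o_2 = (4.8301, 0.3660, 4.0000)
after link 3: o_3 = (5.6471, -1.6830, 4.3660)
after link 4: o_4 = (5.6471, -1.6830, 4.3660)

5.647 -1.683 4.366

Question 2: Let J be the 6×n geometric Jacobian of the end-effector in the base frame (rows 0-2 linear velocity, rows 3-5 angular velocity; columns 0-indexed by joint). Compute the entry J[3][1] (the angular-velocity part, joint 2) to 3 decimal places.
axis z_1 = (0.8660,-0.5000,0.0000); lever o_n−o_1 = (5.1471,-2.5490,1.3660)
cross product → J_v[:, 1] = (-0.6830,-1.1830,0.3660)
J_ω[:, 1] = z_1
entry J[3][1] = 0.8660

0.866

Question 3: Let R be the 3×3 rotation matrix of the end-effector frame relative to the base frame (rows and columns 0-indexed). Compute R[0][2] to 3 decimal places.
0.433

End-effector z-axis (col 2 of R) = (0.4330,0.7500,0.5000)
R[0][2] = 0.4330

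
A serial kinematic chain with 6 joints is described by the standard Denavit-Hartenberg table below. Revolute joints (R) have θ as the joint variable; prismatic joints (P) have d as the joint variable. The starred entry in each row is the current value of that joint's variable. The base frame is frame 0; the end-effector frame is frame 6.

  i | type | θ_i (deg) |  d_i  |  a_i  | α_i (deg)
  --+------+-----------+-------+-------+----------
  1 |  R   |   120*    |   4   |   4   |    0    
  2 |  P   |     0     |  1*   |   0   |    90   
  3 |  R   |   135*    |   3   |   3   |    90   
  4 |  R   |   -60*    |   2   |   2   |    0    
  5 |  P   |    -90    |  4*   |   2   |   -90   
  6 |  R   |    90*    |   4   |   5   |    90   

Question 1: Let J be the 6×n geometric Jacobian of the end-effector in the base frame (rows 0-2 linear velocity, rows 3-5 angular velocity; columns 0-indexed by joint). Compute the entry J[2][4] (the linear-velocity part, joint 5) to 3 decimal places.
prismatic axis z_4 = (-0.3536,0.6124,0.7071)
J_v[:, 4] = z_4; J_ω[:, 4] = (0,0,0)
entry J[2][4] = 0.7071

0.707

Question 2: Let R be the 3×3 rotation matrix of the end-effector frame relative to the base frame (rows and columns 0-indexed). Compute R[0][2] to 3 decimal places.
End-effector z-axis (col 2 of R) = (-0.7392,0.2803,-0.6124)
R[0][2] = -0.7392

-0.739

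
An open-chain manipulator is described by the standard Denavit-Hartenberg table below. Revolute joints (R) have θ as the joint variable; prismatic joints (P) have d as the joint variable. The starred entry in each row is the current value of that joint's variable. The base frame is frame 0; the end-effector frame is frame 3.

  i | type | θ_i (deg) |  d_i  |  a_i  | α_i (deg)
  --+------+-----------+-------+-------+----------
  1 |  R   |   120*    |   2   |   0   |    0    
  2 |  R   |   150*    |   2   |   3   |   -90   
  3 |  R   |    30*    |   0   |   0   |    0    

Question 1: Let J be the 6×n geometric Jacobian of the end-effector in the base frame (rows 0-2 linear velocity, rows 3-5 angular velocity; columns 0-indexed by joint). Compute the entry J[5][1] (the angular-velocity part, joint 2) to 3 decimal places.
1.000

axis z_1 = (0.0000,0.0000,1.0000); lever o_n−o_1 = (-0.0000,-3.0000,2.0000)
cross product → J_v[:, 1] = (3.0000,-0.0000,0.0000)
J_ω[:, 1] = z_1
entry J[5][1] = 1.0000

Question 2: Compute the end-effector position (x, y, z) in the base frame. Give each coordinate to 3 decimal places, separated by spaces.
-0.000 -3.000 4.000

after link 1: o_1 = (0.0000, 0.0000, 2.0000)
after link 2: o_2 = (-0.0000, -3.0000, 4.0000)
after link 3: o_3 = (-0.0000, -3.0000, 4.0000)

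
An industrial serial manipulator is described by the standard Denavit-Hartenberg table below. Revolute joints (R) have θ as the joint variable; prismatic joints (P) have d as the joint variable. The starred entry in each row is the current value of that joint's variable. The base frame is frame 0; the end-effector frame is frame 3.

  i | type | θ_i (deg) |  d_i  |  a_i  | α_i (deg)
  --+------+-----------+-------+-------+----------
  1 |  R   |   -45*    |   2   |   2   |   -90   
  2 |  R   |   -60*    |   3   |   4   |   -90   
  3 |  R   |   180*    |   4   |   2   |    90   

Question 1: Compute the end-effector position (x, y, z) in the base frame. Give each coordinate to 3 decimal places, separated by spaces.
6.692 -2.449 1.732

after link 1: o_1 = (1.4142, -1.4142, 2.0000)
after link 2: o_2 = (4.9497, -0.7071, 5.4641)
after link 3: o_3 = (6.6921, -2.4495, 1.7321)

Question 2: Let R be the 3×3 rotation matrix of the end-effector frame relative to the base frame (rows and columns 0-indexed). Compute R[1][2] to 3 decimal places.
-0.707

End-effector z-axis (col 2 of R) = (-0.7071,-0.7071,-0.0000)
R[1][2] = -0.7071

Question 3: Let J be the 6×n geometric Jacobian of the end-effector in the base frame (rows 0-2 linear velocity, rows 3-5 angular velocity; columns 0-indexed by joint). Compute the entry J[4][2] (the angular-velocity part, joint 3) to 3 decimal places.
axis z_2 = (0.6124,-0.6124,-0.5000); lever o_n−o_2 = (1.7424,-1.7424,-3.7321)
cross product → J_v[:, 2] = (1.4142,1.4142,0.0000)
J_ω[:, 2] = z_2
entry J[4][2] = -0.6124

-0.612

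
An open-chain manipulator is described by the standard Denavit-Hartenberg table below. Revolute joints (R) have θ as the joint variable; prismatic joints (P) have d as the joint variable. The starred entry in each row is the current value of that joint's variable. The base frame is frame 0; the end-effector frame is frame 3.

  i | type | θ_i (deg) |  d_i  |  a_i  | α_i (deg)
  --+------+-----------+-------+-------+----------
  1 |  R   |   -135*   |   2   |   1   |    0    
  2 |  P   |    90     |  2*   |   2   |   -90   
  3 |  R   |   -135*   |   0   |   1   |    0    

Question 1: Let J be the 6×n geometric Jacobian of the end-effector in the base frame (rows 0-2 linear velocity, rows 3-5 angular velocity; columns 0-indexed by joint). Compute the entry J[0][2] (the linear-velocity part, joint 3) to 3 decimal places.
0.500

axis z_2 = (0.7071,0.7071,0.0000); lever o_n−o_2 = (-0.5000,0.5000,0.7071)
cross product → J_v[:, 2] = (0.5000,-0.5000,0.7071)
J_ω[:, 2] = z_2
entry J[0][2] = 0.5000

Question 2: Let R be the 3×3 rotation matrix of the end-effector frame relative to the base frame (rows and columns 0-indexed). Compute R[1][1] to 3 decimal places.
End-effector y-axis (col 1 of R) = (0.5000,-0.5000,0.7071)
R[1][1] = -0.5000

-0.500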